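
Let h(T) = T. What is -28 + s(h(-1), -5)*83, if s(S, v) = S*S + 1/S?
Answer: -28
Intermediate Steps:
s(S, v) = 1/S + S² (s(S, v) = S² + 1/S = 1/S + S²)
-28 + s(h(-1), -5)*83 = -28 + ((1 + (-1)³)/(-1))*83 = -28 - (1 - 1)*83 = -28 - 1*0*83 = -28 + 0*83 = -28 + 0 = -28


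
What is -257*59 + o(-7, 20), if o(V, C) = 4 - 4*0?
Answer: -15159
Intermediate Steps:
o(V, C) = 4 (o(V, C) = 4 + 0 = 4)
-257*59 + o(-7, 20) = -257*59 + 4 = -15163 + 4 = -15159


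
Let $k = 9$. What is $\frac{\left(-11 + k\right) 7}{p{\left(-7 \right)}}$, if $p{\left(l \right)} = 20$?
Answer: $- \frac{7}{10} \approx -0.7$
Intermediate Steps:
$\frac{\left(-11 + k\right) 7}{p{\left(-7 \right)}} = \frac{\left(-11 + 9\right) 7}{20} = \left(-2\right) 7 \cdot \frac{1}{20} = \left(-14\right) \frac{1}{20} = - \frac{7}{10}$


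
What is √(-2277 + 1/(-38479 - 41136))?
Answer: 86*I*√1951443265/79615 ≈ 47.718*I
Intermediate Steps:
√(-2277 + 1/(-38479 - 41136)) = √(-2277 + 1/(-79615)) = √(-2277 - 1/79615) = √(-181283356/79615) = 86*I*√1951443265/79615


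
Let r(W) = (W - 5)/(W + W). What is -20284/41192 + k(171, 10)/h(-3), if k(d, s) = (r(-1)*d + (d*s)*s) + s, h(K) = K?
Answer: -181496867/30894 ≈ -5874.8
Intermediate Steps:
r(W) = (-5 + W)/(2*W) (r(W) = (-5 + W)/((2*W)) = (-5 + W)*(1/(2*W)) = (-5 + W)/(2*W))
k(d, s) = s + 3*d + d*s**2 (k(d, s) = (((1/2)*(-5 - 1)/(-1))*d + (d*s)*s) + s = (((1/2)*(-1)*(-6))*d + d*s**2) + s = (3*d + d*s**2) + s = s + 3*d + d*s**2)
-20284/41192 + k(171, 10)/h(-3) = -20284/41192 + (10 + 3*171 + 171*10**2)/(-3) = -20284*1/41192 + (10 + 513 + 171*100)*(-1/3) = -5071/10298 + (10 + 513 + 17100)*(-1/3) = -5071/10298 + 17623*(-1/3) = -5071/10298 - 17623/3 = -181496867/30894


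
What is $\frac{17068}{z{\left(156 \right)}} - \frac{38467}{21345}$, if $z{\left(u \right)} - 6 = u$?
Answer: $\frac{59680801}{576315} \approx 103.56$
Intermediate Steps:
$z{\left(u \right)} = 6 + u$
$\frac{17068}{z{\left(156 \right)}} - \frac{38467}{21345} = \frac{17068}{6 + 156} - \frac{38467}{21345} = \frac{17068}{162} - \frac{38467}{21345} = 17068 \cdot \frac{1}{162} - \frac{38467}{21345} = \frac{8534}{81} - \frac{38467}{21345} = \frac{59680801}{576315}$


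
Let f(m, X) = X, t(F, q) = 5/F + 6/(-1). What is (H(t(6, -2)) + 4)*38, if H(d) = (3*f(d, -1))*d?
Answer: 741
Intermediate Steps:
t(F, q) = -6 + 5/F (t(F, q) = 5/F + 6*(-1) = 5/F - 6 = -6 + 5/F)
H(d) = -3*d (H(d) = (3*(-1))*d = -3*d)
(H(t(6, -2)) + 4)*38 = (-3*(-6 + 5/6) + 4)*38 = (-3*(-31/6) + 4)*38 = (31/2 + 4)*38 = (39/2)*38 = 741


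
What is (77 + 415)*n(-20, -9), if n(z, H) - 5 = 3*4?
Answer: 8364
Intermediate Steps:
n(z, H) = 17 (n(z, H) = 5 + 3*4 = 5 + 12 = 17)
(77 + 415)*n(-20, -9) = (77 + 415)*17 = 492*17 = 8364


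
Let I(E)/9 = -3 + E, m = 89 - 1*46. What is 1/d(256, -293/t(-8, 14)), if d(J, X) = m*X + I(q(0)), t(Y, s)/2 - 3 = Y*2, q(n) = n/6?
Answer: 26/11897 ≈ 0.0021854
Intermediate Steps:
m = 43 (m = 89 - 46 = 43)
q(n) = n/6 (q(n) = n*(⅙) = n/6)
I(E) = -27 + 9*E (I(E) = 9*(-3 + E) = -27 + 9*E)
t(Y, s) = 6 + 4*Y (t(Y, s) = 6 + 2*(Y*2) = 6 + 2*(2*Y) = 6 + 4*Y)
d(J, X) = -27 + 43*X (d(J, X) = 43*X + (-27 + 9*((⅙)*0)) = 43*X + (-27 + 9*0) = 43*X + (-27 + 0) = 43*X - 27 = -27 + 43*X)
1/d(256, -293/t(-8, 14)) = 1/(-27 + 43*(-293/(6 + 4*(-8)))) = 1/(-27 + 43*(-293/(6 - 32))) = 1/(-27 + 43*(-293/(-26))) = 1/(-27 + 43*(-293*(-1/26))) = 1/(-27 + 43*(293/26)) = 1/(-27 + 12599/26) = 1/(11897/26) = 26/11897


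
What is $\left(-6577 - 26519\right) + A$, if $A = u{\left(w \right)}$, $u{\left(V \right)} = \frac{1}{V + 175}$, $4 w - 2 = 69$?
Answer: $- \frac{25517012}{771} \approx -33096.0$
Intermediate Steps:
$w = \frac{71}{4}$ ($w = \frac{1}{2} + \frac{1}{4} \cdot 69 = \frac{1}{2} + \frac{69}{4} = \frac{71}{4} \approx 17.75$)
$u{\left(V \right)} = \frac{1}{175 + V}$
$A = \frac{4}{771}$ ($A = \frac{1}{175 + \frac{71}{4}} = \frac{1}{\frac{771}{4}} = \frac{4}{771} \approx 0.0051881$)
$\left(-6577 - 26519\right) + A = \left(-6577 - 26519\right) + \frac{4}{771} = -33096 + \frac{4}{771} = - \frac{25517012}{771}$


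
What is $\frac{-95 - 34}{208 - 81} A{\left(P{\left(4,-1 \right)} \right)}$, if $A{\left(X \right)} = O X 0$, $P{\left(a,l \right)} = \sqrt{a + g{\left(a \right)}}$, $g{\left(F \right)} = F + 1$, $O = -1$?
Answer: $0$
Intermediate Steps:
$g{\left(F \right)} = 1 + F$
$P{\left(a,l \right)} = \sqrt{1 + 2 a}$ ($P{\left(a,l \right)} = \sqrt{a + \left(1 + a\right)} = \sqrt{1 + 2 a}$)
$A{\left(X \right)} = 0$ ($A{\left(X \right)} = - X 0 = \left(-1\right) 0 = 0$)
$\frac{-95 - 34}{208 - 81} A{\left(P{\left(4,-1 \right)} \right)} = \frac{-95 - 34}{208 - 81} \cdot 0 = - \frac{129}{127} \cdot 0 = \left(-129\right) \frac{1}{127} \cdot 0 = \left(- \frac{129}{127}\right) 0 = 0$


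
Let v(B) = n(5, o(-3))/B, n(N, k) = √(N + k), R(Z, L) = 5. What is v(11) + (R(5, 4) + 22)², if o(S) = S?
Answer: 729 + √2/11 ≈ 729.13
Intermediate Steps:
v(B) = √2/B (v(B) = √(5 - 3)/B = √2/B)
v(11) + (R(5, 4) + 22)² = √2/11 + (5 + 22)² = √2*(1/11) + 27² = √2/11 + 729 = 729 + √2/11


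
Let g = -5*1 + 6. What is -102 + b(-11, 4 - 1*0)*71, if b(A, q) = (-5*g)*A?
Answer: 3803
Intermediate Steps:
g = 1 (g = -5 + 6 = 1)
b(A, q) = -5*A (b(A, q) = (-5*1)*A = -5*A)
-102 + b(-11, 4 - 1*0)*71 = -102 - 5*(-11)*71 = -102 + 55*71 = -102 + 3905 = 3803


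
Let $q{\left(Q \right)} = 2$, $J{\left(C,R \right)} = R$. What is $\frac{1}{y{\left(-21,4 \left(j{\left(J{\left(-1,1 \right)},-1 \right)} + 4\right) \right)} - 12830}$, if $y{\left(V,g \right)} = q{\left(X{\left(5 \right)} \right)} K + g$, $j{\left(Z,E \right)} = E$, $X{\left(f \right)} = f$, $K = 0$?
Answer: $- \frac{1}{12818} \approx -7.8015 \cdot 10^{-5}$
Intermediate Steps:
$y{\left(V,g \right)} = g$ ($y{\left(V,g \right)} = 2 \cdot 0 + g = 0 + g = g$)
$\frac{1}{y{\left(-21,4 \left(j{\left(J{\left(-1,1 \right)},-1 \right)} + 4\right) \right)} - 12830} = \frac{1}{4 \left(-1 + 4\right) - 12830} = \frac{1}{4 \cdot 3 - 12830} = \frac{1}{12 - 12830} = \frac{1}{-12818} = - \frac{1}{12818}$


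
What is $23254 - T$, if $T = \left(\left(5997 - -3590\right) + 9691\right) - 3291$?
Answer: $7267$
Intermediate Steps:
$T = 15987$ ($T = \left(\left(5997 + 3590\right) + 9691\right) - 3291 = \left(9587 + 9691\right) - 3291 = 19278 - 3291 = 15987$)
$23254 - T = 23254 - 15987 = 7267$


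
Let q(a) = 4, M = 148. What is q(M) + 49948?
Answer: 49952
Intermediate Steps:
q(M) + 49948 = 4 + 49948 = 49952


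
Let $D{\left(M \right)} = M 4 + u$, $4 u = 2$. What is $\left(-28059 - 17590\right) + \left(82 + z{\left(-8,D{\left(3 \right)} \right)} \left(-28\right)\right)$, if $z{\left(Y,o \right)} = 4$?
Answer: $-45679$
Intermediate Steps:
$u = \frac{1}{2}$ ($u = \frac{1}{4} \cdot 2 = \frac{1}{2} \approx 0.5$)
$D{\left(M \right)} = \frac{1}{2} + 4 M$ ($D{\left(M \right)} = M 4 + \frac{1}{2} = 4 M + \frac{1}{2} = \frac{1}{2} + 4 M$)
$\left(-28059 - 17590\right) + \left(82 + z{\left(-8,D{\left(3 \right)} \right)} \left(-28\right)\right) = \left(-28059 - 17590\right) + \left(82 + 4 \left(-28\right)\right) = -45649 + \left(82 - 112\right) = -45649 - 30 = -45679$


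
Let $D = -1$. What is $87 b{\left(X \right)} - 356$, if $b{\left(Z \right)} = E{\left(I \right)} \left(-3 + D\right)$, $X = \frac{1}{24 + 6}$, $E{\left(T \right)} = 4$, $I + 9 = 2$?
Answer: $-1748$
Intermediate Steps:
$I = -7$ ($I = -9 + 2 = -7$)
$X = \frac{1}{30} \approx 0.033333$
$b{\left(Z \right)} = -16$ ($b{\left(Z \right)} = 4 \left(-3 - 1\right) = 4 \left(-4\right) = -16$)
$87 b{\left(X \right)} - 356 = 87 \left(-16\right) - 356 = -1392 - 356 = -1748$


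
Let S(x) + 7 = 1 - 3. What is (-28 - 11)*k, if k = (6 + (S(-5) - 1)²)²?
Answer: -438204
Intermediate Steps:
S(x) = -9 (S(x) = -7 + (1 - 3) = -7 - 2 = -9)
k = 11236 (k = (6 + (-9 - 1)²)² = (6 + (-10)²)² = (6 + 100)² = 106² = 11236)
(-28 - 11)*k = (-28 - 11)*11236 = -39*11236 = -438204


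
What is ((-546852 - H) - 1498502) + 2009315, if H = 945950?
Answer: -981989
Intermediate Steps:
((-546852 - H) - 1498502) + 2009315 = ((-546852 - 1*945950) - 1498502) + 2009315 = ((-546852 - 945950) - 1498502) + 2009315 = (-1492802 - 1498502) + 2009315 = -2991304 + 2009315 = -981989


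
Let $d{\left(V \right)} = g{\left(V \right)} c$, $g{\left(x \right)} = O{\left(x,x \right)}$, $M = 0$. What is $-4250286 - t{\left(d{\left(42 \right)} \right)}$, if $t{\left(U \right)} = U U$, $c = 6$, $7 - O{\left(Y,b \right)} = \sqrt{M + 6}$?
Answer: $-4252266 + 504 \sqrt{6} \approx -4.251 \cdot 10^{6}$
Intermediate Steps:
$O{\left(Y,b \right)} = 7 - \sqrt{6}$ ($O{\left(Y,b \right)} = 7 - \sqrt{0 + 6} = 7 - \sqrt{6}$)
$g{\left(x \right)} = 7 - \sqrt{6}$
$d{\left(V \right)} = 42 - 6 \sqrt{6}$ ($d{\left(V \right)} = \left(7 - \sqrt{6}\right) 6 = 42 - 6 \sqrt{6}$)
$t{\left(U \right)} = U^{2}$
$-4250286 - t{\left(d{\left(42 \right)} \right)} = -4250286 - \left(42 - 6 \sqrt{6}\right)^{2}$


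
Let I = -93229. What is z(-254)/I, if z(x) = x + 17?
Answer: 237/93229 ≈ 0.0025421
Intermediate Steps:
z(x) = 17 + x
z(-254)/I = (17 - 254)/(-93229) = -237*(-1/93229) = 237/93229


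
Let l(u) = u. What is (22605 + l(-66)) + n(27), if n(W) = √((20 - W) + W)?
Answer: 22539 + 2*√5 ≈ 22543.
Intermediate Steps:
n(W) = 2*√5 (n(W) = √20 = 2*√5)
(22605 + l(-66)) + n(27) = (22605 - 66) + 2*√5 = 22539 + 2*√5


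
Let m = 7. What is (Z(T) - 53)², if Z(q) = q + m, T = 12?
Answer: 1156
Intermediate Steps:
Z(q) = 7 + q (Z(q) = q + 7 = 7 + q)
(Z(T) - 53)² = ((7 + 12) - 53)² = (19 - 53)² = (-34)² = 1156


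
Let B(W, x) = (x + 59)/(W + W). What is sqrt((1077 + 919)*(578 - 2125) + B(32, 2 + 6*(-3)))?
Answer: 5*I*sqrt(7904797)/8 ≈ 1757.2*I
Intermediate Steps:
B(W, x) = (59 + x)/(2*W) (B(W, x) = (59 + x)/((2*W)) = (59 + x)*(1/(2*W)) = (59 + x)/(2*W))
sqrt((1077 + 919)*(578 - 2125) + B(32, 2 + 6*(-3))) = sqrt((1077 + 919)*(578 - 2125) + (1/2)*(59 + (2 + 6*(-3)))/32) = sqrt(1996*(-1547) + (1/2)*(1/32)*(59 + (2 - 18))) = sqrt(-3087812 + (1/2)*(1/32)*(59 - 16)) = sqrt(-3087812 + (1/2)*(1/32)*43) = sqrt(-3087812 + 43/64) = sqrt(-197619925/64) = 5*I*sqrt(7904797)/8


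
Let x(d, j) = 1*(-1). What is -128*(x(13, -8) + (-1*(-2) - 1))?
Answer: 0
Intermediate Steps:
x(d, j) = -1
-128*(x(13, -8) + (-1*(-2) - 1)) = -128*(-1 + (-1*(-2) - 1)) = -128*(-1 + (2 - 1)) = -128*(-1 + 1) = -128*0 = 0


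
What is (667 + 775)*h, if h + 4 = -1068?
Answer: -1545824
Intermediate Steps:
h = -1072 (h = -4 - 1068 = -1072)
(667 + 775)*h = (667 + 775)*(-1072) = 1442*(-1072) = -1545824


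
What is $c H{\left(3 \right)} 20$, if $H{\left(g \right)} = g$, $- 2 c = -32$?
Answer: $960$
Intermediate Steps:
$c = 16$ ($c = \left(- \frac{1}{2}\right) \left(-32\right) = 16$)
$c H{\left(3 \right)} 20 = 16 \cdot 3 \cdot 20 = 48 \cdot 20 = 960$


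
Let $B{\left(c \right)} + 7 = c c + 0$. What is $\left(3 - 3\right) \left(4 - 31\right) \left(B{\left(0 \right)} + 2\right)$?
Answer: $0$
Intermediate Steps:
$B{\left(c \right)} = -7 + c^{2}$ ($B{\left(c \right)} = -7 + \left(c c + 0\right) = -7 + \left(c^{2} + 0\right) = -7 + c^{2}$)
$\left(3 - 3\right) \left(4 - 31\right) \left(B{\left(0 \right)} + 2\right) = \left(3 - 3\right) \left(4 - 31\right) \left(\left(-7 + 0^{2}\right) + 2\right) = 0 \left(-27\right) \left(\left(-7 + 0\right) + 2\right) = 0 \left(-7 + 2\right) = 0 \left(-5\right) = 0$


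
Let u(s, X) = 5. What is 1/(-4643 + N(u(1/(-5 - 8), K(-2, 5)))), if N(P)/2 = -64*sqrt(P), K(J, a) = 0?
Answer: -4643/21475529 + 128*sqrt(5)/21475529 ≈ -0.00020287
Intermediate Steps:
N(P) = -128*sqrt(P) (N(P) = 2*(-64*sqrt(P)) = -128*sqrt(P))
1/(-4643 + N(u(1/(-5 - 8), K(-2, 5)))) = 1/(-4643 - 128*sqrt(5))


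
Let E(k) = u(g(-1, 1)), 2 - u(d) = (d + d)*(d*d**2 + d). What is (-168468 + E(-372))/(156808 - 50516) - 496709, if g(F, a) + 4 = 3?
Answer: -26398180749/53146 ≈ -4.9671e+5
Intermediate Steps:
g(F, a) = -1 (g(F, a) = -4 + 3 = -1)
u(d) = 2 - 2*d*(d + d**3) (u(d) = 2 - (d + d)*(d*d**2 + d) = 2 - 2*d*(d**3 + d) = 2 - 2*d*(d + d**3))
E(k) = -2 (E(k) = 2 - 2*(-1)**2 - 2*(-1)**4 = 2 - 2*1 - 2*1 = 2 - 2 - 2 = -2)
(-168468 + E(-372))/(156808 - 50516) - 496709 = (-168468 - 2)/(156808 - 50516) - 496709 = -168470/106292 - 496709 = -168470*1/106292 - 496709 = -84235/53146 - 496709 = -26398180749/53146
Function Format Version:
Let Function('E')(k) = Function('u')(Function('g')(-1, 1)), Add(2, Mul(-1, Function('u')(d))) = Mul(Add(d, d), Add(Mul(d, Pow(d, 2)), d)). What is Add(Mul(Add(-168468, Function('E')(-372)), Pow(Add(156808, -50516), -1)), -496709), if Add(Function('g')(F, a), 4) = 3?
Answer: Rational(-26398180749, 53146) ≈ -4.9671e+5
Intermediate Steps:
Function('g')(F, a) = -1 (Function('g')(F, a) = Add(-4, 3) = -1)
Function('u')(d) = Add(2, Mul(-2, d, Add(d, Pow(d, 3)))) (Function('u')(d) = Add(2, Mul(-1, Mul(Add(d, d), Add(Mul(d, Pow(d, 2)), d)))) = Add(2, Mul(-1, Mul(Mul(2, d), Add(Pow(d, 3), d)))) = Add(2, Mul(-1, Mul(Mul(2, d), Add(d, Pow(d, 3))))) = Add(2, Mul(-1, Mul(2, d, Add(d, Pow(d, 3))))) = Add(2, Mul(-2, d, Add(d, Pow(d, 3)))))
Function('E')(k) = -2 (Function('E')(k) = Add(2, Mul(-2, Pow(-1, 2)), Mul(-2, Pow(-1, 4))) = Add(2, Mul(-2, 1), Mul(-2, 1)) = Add(2, -2, -2) = -2)
Add(Mul(Add(-168468, Function('E')(-372)), Pow(Add(156808, -50516), -1)), -496709) = Add(Mul(Add(-168468, -2), Pow(Add(156808, -50516), -1)), -496709) = Add(Mul(-168470, Pow(106292, -1)), -496709) = Add(Mul(-168470, Rational(1, 106292)), -496709) = Add(Rational(-84235, 53146), -496709) = Rational(-26398180749, 53146)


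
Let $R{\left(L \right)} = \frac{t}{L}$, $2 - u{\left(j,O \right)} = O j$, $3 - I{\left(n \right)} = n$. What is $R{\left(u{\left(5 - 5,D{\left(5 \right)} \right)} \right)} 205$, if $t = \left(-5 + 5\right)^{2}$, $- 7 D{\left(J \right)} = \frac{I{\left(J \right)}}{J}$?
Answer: $0$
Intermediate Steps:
$I{\left(n \right)} = 3 - n$
$D{\left(J \right)} = - \frac{3 - J}{7 J}$ ($D{\left(J \right)} = - \frac{\left(3 - J\right) \frac{1}{J}}{7} = - \frac{\frac{1}{J} \left(3 - J\right)}{7} = - \frac{3 - J}{7 J}$)
$t = 0$ ($t = 0^{2} = 0$)
$u{\left(j,O \right)} = 2 - O j$
$R{\left(L \right)} = 0$ ($R{\left(L \right)} = \frac{0}{L} = 0$)
$R{\left(u{\left(5 - 5,D{\left(5 \right)} \right)} \right)} 205 = 0 \cdot 205 = 0$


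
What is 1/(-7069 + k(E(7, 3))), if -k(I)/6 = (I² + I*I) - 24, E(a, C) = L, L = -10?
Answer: -1/8125 ≈ -0.00012308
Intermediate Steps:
E(a, C) = -10
k(I) = 144 - 12*I² (k(I) = -6*((I² + I*I) - 24) = -6*((I² + I²) - 24) = -6*(2*I² - 24) = -6*(-24 + 2*I²) = 144 - 12*I²)
1/(-7069 + k(E(7, 3))) = 1/(-7069 + (144 - 12*(-10)²)) = 1/(-7069 + (144 - 12*100)) = 1/(-7069 + (144 - 1200)) = 1/(-7069 - 1056) = 1/(-8125) = -1/8125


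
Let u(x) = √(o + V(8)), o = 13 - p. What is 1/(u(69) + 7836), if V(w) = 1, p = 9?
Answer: 7836/61402891 - √5/61402891 ≈ 0.00012758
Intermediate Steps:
o = 4 (o = 13 - 1*9 = 13 - 9 = 4)
u(x) = √5 (u(x) = √(4 + 1) = √5)
1/(u(69) + 7836) = 1/(√5 + 7836) = 1/(7836 + √5)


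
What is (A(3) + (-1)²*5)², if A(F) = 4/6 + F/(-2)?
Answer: 625/36 ≈ 17.361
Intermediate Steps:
A(F) = ⅔ - F/2 (A(F) = 4*(⅙) + F*(-½) = ⅔ - F/2)
(A(3) + (-1)²*5)² = ((⅔ - ½*3) + (-1)²*5)² = ((⅔ - 3/2) + 1*5)² = (-⅚ + 5)² = (25/6)² = 625/36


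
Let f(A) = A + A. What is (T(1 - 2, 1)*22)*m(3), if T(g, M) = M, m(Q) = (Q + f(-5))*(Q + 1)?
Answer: -616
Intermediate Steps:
f(A) = 2*A
m(Q) = (1 + Q)*(-10 + Q) (m(Q) = (Q + 2*(-5))*(Q + 1) = (Q - 10)*(1 + Q) = (-10 + Q)*(1 + Q) = (1 + Q)*(-10 + Q))
(T(1 - 2, 1)*22)*m(3) = (1*22)*(-10 + 3² - 9*3) = 22*(-10 + 9 - 27) = 22*(-28) = -616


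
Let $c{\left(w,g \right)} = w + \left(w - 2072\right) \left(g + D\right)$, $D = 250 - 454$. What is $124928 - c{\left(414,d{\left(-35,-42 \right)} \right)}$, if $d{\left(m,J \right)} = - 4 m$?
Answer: $18402$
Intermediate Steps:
$D = -204$ ($D = 250 - 454 = -204$)
$c{\left(w,g \right)} = w + \left(-2072 + w\right) \left(-204 + g\right)$ ($c{\left(w,g \right)} = w + \left(w - 2072\right) \left(g - 204\right) = w + \left(-2072 + w\right) \left(-204 + g\right)$)
$124928 - c{\left(414,d{\left(-35,-42 \right)} \right)} = 124928 - \left(422688 - 2072 \left(\left(-4\right) \left(-35\right)\right) - 84042 + \left(-4\right) \left(-35\right) 414\right) = 124928 - \left(422688 - 290080 - 84042 + 140 \cdot 414\right) = 124928 - \left(422688 - 290080 - 84042 + 57960\right) = 124928 - 106526 = 18402$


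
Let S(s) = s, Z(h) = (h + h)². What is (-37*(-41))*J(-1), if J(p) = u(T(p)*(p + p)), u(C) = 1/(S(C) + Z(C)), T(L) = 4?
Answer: 1517/248 ≈ 6.1169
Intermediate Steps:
Z(h) = 4*h² (Z(h) = (2*h)² = 4*h²)
u(C) = 1/(C + 4*C²)
J(p) = 1/(8*p*(1 + 32*p)) (J(p) = 1/(((4*(p + p)))*(1 + 4*(4*(p + p)))) = 1/(((4*(2*p)))*(1 + 4*(4*(2*p)))) = 1/(((8*p))*(1 + 4*(8*p))) = (1/(8*p))/(1 + 32*p) = 1/(8*p*(1 + 32*p)))
(-37*(-41))*J(-1) = (-37*(-41))*((⅛)/(-1*(1 + 32*(-1)))) = 1517*((⅛)*(-1)/(1 - 32)) = 1517*((⅛)*(-1)/(-31)) = 1517*((⅛)*(-1)*(-1/31)) = 1517*(1/248) = 1517/248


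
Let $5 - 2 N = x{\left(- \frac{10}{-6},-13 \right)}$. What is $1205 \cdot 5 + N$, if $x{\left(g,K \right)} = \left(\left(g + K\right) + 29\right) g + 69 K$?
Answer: $\frac{116303}{18} \approx 6461.3$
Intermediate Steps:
$x{\left(g,K \right)} = 69 K + g \left(29 + K + g\right)$ ($x{\left(g,K \right)} = \left(\left(K + g\right) + 29\right) g + 69 K = \left(29 + K + g\right) g + 69 K = g \left(29 + K + g\right) + 69 K = 69 K + g \left(29 + K + g\right)$)
$N = \frac{7853}{18}$ ($N = \frac{5}{2} - \frac{\left(- \frac{10}{-6}\right)^{2} + 29 \left(- \frac{10}{-6}\right) + 69 \left(-13\right) - 13 \left(- \frac{10}{-6}\right)}{2} = \frac{5}{2} - \frac{\left(\left(-10\right) \left(- \frac{1}{6}\right)\right)^{2} + 29 \left(\left(-10\right) \left(- \frac{1}{6}\right)\right) - 897 - 13 \left(\left(-10\right) \left(- \frac{1}{6}\right)\right)}{2} = \frac{5}{2} - \frac{\left(\frac{5}{3}\right)^{2} + 29 \cdot \frac{5}{3} - 897 - \frac{65}{3}}{2} = \frac{5}{2} - \frac{\frac{25}{9} + \frac{145}{3} - 897 - \frac{65}{3}}{2} = \frac{5}{2} - - \frac{3904}{9} = \frac{5}{2} + \frac{3904}{9} = \frac{7853}{18} \approx 436.28$)
$1205 \cdot 5 + N = 1205 \cdot 5 + \frac{7853}{18} = 6025 + \frac{7853}{18} = \frac{116303}{18}$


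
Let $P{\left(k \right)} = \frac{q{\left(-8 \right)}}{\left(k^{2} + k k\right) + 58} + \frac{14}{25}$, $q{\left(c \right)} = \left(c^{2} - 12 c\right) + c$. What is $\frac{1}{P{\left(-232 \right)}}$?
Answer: $\frac{1346325}{755842} \approx 1.7812$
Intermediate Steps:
$q{\left(c \right)} = c^{2} - 11 c$
$P{\left(k \right)} = \frac{14}{25} + \frac{152}{58 + 2 k^{2}}$ ($P{\left(k \right)} = \frac{\left(-8\right) \left(-11 - 8\right)}{\left(k^{2} + k k\right) + 58} + \frac{14}{25} = \frac{\left(-8\right) \left(-19\right)}{\left(k^{2} + k^{2}\right) + 58} + 14 \cdot \frac{1}{25} = \frac{152}{2 k^{2} + 58} + \frac{14}{25} = \frac{152}{58 + 2 k^{2}} + \frac{14}{25} = \frac{14}{25} + \frac{152}{58 + 2 k^{2}}$)
$\frac{1}{P{\left(-232 \right)}} = \frac{1}{\frac{2}{25} \frac{1}{29 + \left(-232\right)^{2}} \left(1153 + 7 \left(-232\right)^{2}\right)} = \frac{1}{\frac{2}{25} \frac{1}{29 + 53824} \left(1153 + 7 \cdot 53824\right)} = \frac{1}{\frac{2}{25} \cdot \frac{1}{53853} \left(1153 + 376768\right)} = \frac{1}{\frac{2}{25} \cdot \frac{1}{53853} \cdot 377921} = \frac{1}{\frac{755842}{1346325}} = \frac{1346325}{755842}$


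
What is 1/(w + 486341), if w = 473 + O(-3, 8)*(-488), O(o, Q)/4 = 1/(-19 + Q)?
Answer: 11/5356906 ≈ 2.0534e-6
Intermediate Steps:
O(o, Q) = 4/(-19 + Q)
w = 7155/11 (w = 473 + (4/(-19 + 8))*(-488) = 473 + (4/(-11))*(-488) = 473 + (4*(-1/11))*(-488) = 473 - 4/11*(-488) = 473 + 1952/11 = 7155/11 ≈ 650.45)
1/(w + 486341) = 1/(7155/11 + 486341) = 1/(5356906/11) = 11/5356906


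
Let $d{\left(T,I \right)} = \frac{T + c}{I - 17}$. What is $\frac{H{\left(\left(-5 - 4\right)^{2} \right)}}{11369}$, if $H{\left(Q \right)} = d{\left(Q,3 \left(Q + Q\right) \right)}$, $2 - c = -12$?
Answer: $\frac{95}{5332061} \approx 1.7817 \cdot 10^{-5}$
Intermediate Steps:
$c = 14$ ($c = 2 - -12 = 2 + 12 = 14$)
$d{\left(T,I \right)} = \frac{14 + T}{-17 + I}$ ($d{\left(T,I \right)} = \frac{T + 14}{I - 17} = \frac{14 + T}{-17 + I}$)
$H{\left(Q \right)} = \frac{14 + Q}{-17 + 6 Q}$ ($H{\left(Q \right)} = \frac{14 + Q}{-17 + 3 \left(Q + Q\right)} = \frac{14 + Q}{-17 + 3 \cdot 2 Q} = \frac{14 + Q}{-17 + 6 Q}$)
$\frac{H{\left(\left(-5 - 4\right)^{2} \right)}}{11369} = \frac{\frac{1}{-17 + 6 \left(-5 - 4\right)^{2}} \left(14 + \left(-5 - 4\right)^{2}\right)}{11369} = \frac{14 + \left(-9\right)^{2}}{-17 + 6 \left(-9\right)^{2}} \cdot \frac{1}{11369} = \frac{14 + 81}{-17 + 6 \cdot 81} \cdot \frac{1}{11369} = \frac{1}{-17 + 486} \cdot 95 \cdot \frac{1}{11369} = \frac{1}{469} \cdot 95 \cdot \frac{1}{11369} = \frac{95}{469} \cdot \frac{1}{11369} = \frac{95}{5332061}$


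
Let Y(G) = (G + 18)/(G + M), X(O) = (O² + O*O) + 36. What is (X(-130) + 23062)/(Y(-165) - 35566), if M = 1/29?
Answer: -272200032/170143481 ≈ -1.5998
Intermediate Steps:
M = 1/29 ≈ 0.034483
X(O) = 36 + 2*O² (X(O) = (O² + O²) + 36 = 2*O² + 36 = 36 + 2*O²)
Y(G) = (18 + G)/(1/29 + G) (Y(G) = (G + 18)/(G + 1/29) = (18 + G)/(1/29 + G))
(X(-130) + 23062)/(Y(-165) - 35566) = ((36 + 2*(-130)²) + 23062)/(29*(18 - 165)/(1 + 29*(-165)) - 35566) = ((36 + 2*16900) + 23062)/(29*(-147)/(1 - 4785) - 35566) = ((36 + 33800) + 23062)/(29*(-147)/(-4784) - 35566) = (33836 + 23062)/(29*(-1/4784)*(-147) - 35566) = 56898/(4263/4784 - 35566) = 56898/(-170143481/4784) = 56898*(-4784/170143481) = -272200032/170143481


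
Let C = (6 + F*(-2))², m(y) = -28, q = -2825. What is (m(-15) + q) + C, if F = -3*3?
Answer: -2277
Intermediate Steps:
F = -9
C = 576 (C = (6 - 9*(-2))² = (6 + 18)² = 24² = 576)
(m(-15) + q) + C = (-28 - 2825) + 576 = -2853 + 576 = -2277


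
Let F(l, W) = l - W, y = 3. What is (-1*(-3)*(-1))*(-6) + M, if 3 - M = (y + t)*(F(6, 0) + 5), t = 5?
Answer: -67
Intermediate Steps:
M = -85 (M = 3 - (3 + 5)*((6 - 1*0) + 5) = 3 - 8*((6 + 0) + 5) = 3 - 8*(6 + 5) = 3 - 8*11 = 3 - 1*88 = 3 - 88 = -85)
(-1*(-3)*(-1))*(-6) + M = (-1*(-3)*(-1))*(-6) - 85 = (3*(-1))*(-6) - 85 = -3*(-6) - 85 = 18 - 85 = -67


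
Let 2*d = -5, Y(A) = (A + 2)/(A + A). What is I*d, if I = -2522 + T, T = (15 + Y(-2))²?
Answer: 11485/2 ≈ 5742.5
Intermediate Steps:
Y(A) = (2 + A)/(2*A) (Y(A) = (2 + A)/((2*A)) = (2 + A)*(1/(2*A)) = (2 + A)/(2*A))
T = 225 (T = (15 + (½)*(2 - 2)/(-2))² = (15 + (½)*(-½)*0)² = (15 + 0)² = 15² = 225)
d = -5/2 (d = (½)*(-5) = -5/2 ≈ -2.5000)
I = -2297 (I = -2522 + 225 = -2297)
I*d = -2297*(-5/2) = 11485/2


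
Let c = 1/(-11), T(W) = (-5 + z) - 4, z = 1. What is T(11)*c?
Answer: 8/11 ≈ 0.72727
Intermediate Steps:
T(W) = -8 (T(W) = (-5 + 1) - 4 = -4 - 4 = -8)
c = -1/11 ≈ -0.090909
T(11)*c = -8*(-1/11) = 8/11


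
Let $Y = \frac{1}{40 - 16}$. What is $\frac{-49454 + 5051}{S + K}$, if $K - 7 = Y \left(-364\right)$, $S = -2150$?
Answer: $\frac{266418}{12949} \approx 20.574$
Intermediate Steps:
$Y = \frac{1}{24} \approx 0.041667$
$K = - \frac{49}{6}$ ($K = 7 + \frac{1}{24} \left(-364\right) = 7 - \frac{91}{6} = - \frac{49}{6} \approx -8.1667$)
$\frac{-49454 + 5051}{S + K} = \frac{-49454 + 5051}{-2150 - \frac{49}{6}} = - \frac{44403}{- \frac{12949}{6}} = \left(-44403\right) \left(- \frac{6}{12949}\right) = \frac{266418}{12949}$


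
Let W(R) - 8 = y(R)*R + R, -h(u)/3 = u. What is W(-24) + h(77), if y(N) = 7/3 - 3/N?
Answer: -306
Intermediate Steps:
h(u) = -3*u
y(N) = 7/3 - 3/N (y(N) = 7*(⅓) - 3/N = 7/3 - 3/N)
W(R) = 8 + R + R*(7/3 - 3/R) (W(R) = 8 + ((7/3 - 3/R)*R + R) = 8 + (R*(7/3 - 3/R) + R) = 8 + (R + R*(7/3 - 3/R)) = 8 + R + R*(7/3 - 3/R))
W(-24) + h(77) = (5 + (10/3)*(-24)) - 3*77 = (5 - 80) - 231 = -75 - 231 = -306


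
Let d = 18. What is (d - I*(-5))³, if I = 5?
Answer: 79507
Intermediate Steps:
(d - I*(-5))³ = (18 - 5*(-5))³ = (18 - 1*(-25))³ = (18 + 25)³ = 43³ = 79507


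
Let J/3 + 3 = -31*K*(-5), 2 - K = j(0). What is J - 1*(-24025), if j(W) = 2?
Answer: 24016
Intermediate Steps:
K = 0 (K = 2 - 1*2 = 2 - 2 = 0)
J = -9 (J = -9 + 3*(-31*0*(-5)) = -9 + 3*(0*(-5)) = -9 + 3*0 = -9 + 0 = -9)
J - 1*(-24025) = -9 - 1*(-24025) = -9 + 24025 = 24016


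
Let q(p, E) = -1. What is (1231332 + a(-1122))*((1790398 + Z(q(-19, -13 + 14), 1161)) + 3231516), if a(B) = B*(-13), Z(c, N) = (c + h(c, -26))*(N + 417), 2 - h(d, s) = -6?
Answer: 6270655457280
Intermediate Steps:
h(d, s) = 8 (h(d, s) = 2 - 1*(-6) = 2 + 6 = 8)
Z(c, N) = (8 + c)*(417 + N) (Z(c, N) = (c + 8)*(N + 417) = (8 + c)*(417 + N))
a(B) = -13*B
(1231332 + a(-1122))*((1790398 + Z(q(-19, -13 + 14), 1161)) + 3231516) = (1231332 - 13*(-1122))*((1790398 + (3336 + 8*1161 + 417*(-1) + 1161*(-1))) + 3231516) = (1231332 + 14586)*((1790398 + (3336 + 9288 - 417 - 1161)) + 3231516) = 1245918*((1790398 + 11046) + 3231516) = 1245918*(1801444 + 3231516) = 1245918*5032960 = 6270655457280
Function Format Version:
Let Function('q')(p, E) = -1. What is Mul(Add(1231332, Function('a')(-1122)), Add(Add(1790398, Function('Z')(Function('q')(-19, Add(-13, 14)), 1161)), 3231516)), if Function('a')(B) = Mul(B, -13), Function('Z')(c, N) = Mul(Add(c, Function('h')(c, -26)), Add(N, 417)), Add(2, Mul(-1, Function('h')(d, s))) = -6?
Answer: 6270655457280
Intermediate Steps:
Function('h')(d, s) = 8 (Function('h')(d, s) = Add(2, Mul(-1, -6)) = Add(2, 6) = 8)
Function('Z')(c, N) = Mul(Add(8, c), Add(417, N)) (Function('Z')(c, N) = Mul(Add(c, 8), Add(N, 417)) = Mul(Add(8, c), Add(417, N)))
Function('a')(B) = Mul(-13, B)
Mul(Add(1231332, Function('a')(-1122)), Add(Add(1790398, Function('Z')(Function('q')(-19, Add(-13, 14)), 1161)), 3231516)) = Mul(Add(1231332, Mul(-13, -1122)), Add(Add(1790398, Add(3336, Mul(8, 1161), Mul(417, -1), Mul(1161, -1))), 3231516)) = Mul(Add(1231332, 14586), Add(Add(1790398, Add(3336, 9288, -417, -1161)), 3231516)) = Mul(1245918, Add(Add(1790398, 11046), 3231516)) = Mul(1245918, Add(1801444, 3231516)) = Mul(1245918, 5032960) = 6270655457280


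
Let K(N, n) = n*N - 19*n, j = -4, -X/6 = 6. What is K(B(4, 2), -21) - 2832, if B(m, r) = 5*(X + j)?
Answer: 1767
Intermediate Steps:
X = -36 (X = -6*6 = -36)
B(m, r) = -200 (B(m, r) = 5*(-36 - 4) = 5*(-40) = -200)
K(N, n) = -19*n + N*n (K(N, n) = N*n - 19*n = -19*n + N*n)
K(B(4, 2), -21) - 2832 = -21*(-19 - 200) - 2832 = -21*(-219) - 2832 = 4599 - 2832 = 1767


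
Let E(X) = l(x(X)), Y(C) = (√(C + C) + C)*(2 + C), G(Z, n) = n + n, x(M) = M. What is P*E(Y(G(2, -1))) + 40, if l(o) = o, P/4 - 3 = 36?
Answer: 40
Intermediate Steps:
P = 156 (P = 12 + 4*36 = 12 + 144 = 156)
G(Z, n) = 2*n
Y(C) = (2 + C)*(C + √2*√C) (Y(C) = (√(2*C) + C)*(2 + C) = (√2*√C + C)*(2 + C) = (C + √2*√C)*(2 + C) = (2 + C)*(C + √2*√C))
E(X) = X
P*E(Y(G(2, -1))) + 40 = 156*((2*(-1))² + 2*(2*(-1)) + √2*(2*(-1))^(3/2) + 2*√2*√(2*(-1))) + 40 = 156*((-2)² + 2*(-2) + √2*(-2)^(3/2) + 2*√2*√(-2)) + 40 = 156*(4 - 4 + √2*(-2*I*√2) + 2*√2*(I*√2)) + 40 = 156*(4 - 4 - 4*I + 4*I) + 40 = 156*0 + 40 = 0 + 40 = 40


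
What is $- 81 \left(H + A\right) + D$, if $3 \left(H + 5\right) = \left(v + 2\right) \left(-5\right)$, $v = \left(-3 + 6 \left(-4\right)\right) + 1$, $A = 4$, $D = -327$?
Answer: $-3486$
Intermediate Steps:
$v = -26$ ($v = \left(-3 - 24\right) + 1 = -27 + 1 = -26$)
$H = 35$ ($H = -5 + \frac{\left(-26 + 2\right) \left(-5\right)}{3} = -5 + \frac{\left(-24\right) \left(-5\right)}{3} = -5 + \frac{1}{3} \cdot 120 = -5 + 40 = 35$)
$- 81 \left(H + A\right) + D = - 81 \left(35 + 4\right) - 327 = \left(-81\right) 39 - 327 = -3159 - 327 = -3486$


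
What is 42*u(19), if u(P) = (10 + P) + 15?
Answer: 1848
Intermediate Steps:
u(P) = 25 + P
42*u(19) = 42*(25 + 19) = 42*44 = 1848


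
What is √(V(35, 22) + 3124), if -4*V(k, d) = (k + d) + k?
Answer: √3101 ≈ 55.687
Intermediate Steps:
V(k, d) = -k/2 - d/4 (V(k, d) = -((k + d) + k)/4 = -((d + k) + k)/4 = -(d + 2*k)/4 = -k/2 - d/4)
√(V(35, 22) + 3124) = √((-½*35 - ¼*22) + 3124) = √((-35/2 - 11/2) + 3124) = √(-23 + 3124) = √3101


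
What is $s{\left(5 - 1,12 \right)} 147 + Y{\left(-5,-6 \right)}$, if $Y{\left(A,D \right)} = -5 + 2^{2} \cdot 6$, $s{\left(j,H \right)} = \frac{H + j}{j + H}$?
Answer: $166$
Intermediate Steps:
$s{\left(j,H \right)} = 1$ ($s{\left(j,H \right)} = \frac{H + j}{H + j} = 1$)
$Y{\left(A,D \right)} = 19$ ($Y{\left(A,D \right)} = -5 + 4 \cdot 6 = -5 + 24 = 19$)
$s{\left(5 - 1,12 \right)} 147 + Y{\left(-5,-6 \right)} = 1 \cdot 147 + 19 = 147 + 19 = 166$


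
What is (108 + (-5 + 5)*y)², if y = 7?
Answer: 11664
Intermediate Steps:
(108 + (-5 + 5)*y)² = (108 + (-5 + 5)*7)² = (108 + 0*7)² = (108 + 0)² = 108² = 11664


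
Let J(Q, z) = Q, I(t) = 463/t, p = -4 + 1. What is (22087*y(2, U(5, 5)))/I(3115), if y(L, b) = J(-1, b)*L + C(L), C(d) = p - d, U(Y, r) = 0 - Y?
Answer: -481607035/463 ≈ -1.0402e+6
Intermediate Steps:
p = -3
U(Y, r) = -Y
C(d) = -3 - d
y(L, b) = -3 - 2*L (y(L, b) = -L + (-3 - L) = -3 - 2*L)
(22087*y(2, U(5, 5)))/I(3115) = (22087*(-3 - 2*2))/((463/3115)) = (22087*(-3 - 4))/((463*(1/3115))) = (22087*(-7))/(463/3115) = -154609*3115/463 = -481607035/463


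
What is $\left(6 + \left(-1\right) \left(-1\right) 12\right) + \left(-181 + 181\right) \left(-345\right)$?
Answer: $18$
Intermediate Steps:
$\left(6 + \left(-1\right) \left(-1\right) 12\right) + \left(-181 + 181\right) \left(-345\right) = \left(6 + 1 \cdot 12\right) + 0 \left(-345\right) = \left(6 + 12\right) + 0 = 18 + 0 = 18$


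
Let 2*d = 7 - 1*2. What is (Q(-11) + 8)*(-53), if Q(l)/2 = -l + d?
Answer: -1855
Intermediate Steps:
d = 5/2 (d = (7 - 1*2)/2 = (7 - 2)/2 = (½)*5 = 5/2 ≈ 2.5000)
Q(l) = 5 - 2*l (Q(l) = 2*(-l + 5/2) = 2*(5/2 - l) = 5 - 2*l)
(Q(-11) + 8)*(-53) = ((5 - 2*(-11)) + 8)*(-53) = ((5 + 22) + 8)*(-53) = (27 + 8)*(-53) = 35*(-53) = -1855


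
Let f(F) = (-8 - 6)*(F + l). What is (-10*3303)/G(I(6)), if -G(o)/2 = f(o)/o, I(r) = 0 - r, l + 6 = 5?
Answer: -49545/49 ≈ -1011.1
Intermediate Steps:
l = -1 (l = -6 + 5 = -1)
f(F) = 14 - 14*F (f(F) = (-8 - 6)*(F - 1) = -14*(-1 + F) = 14 - 14*F)
I(r) = -r
G(o) = -2*(14 - 14*o)/o
(-10*3303)/G(I(6)) = (-10*3303)/(28 - 28/((-1*6))) = -33030/(28 - 28/(-6)) = -33030/(28 - 28*(-1/6)) = -33030/(28 + 14/3) = -33030/98/3 = -33030*3/98 = -49545/49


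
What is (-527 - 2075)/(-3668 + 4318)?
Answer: -1301/325 ≈ -4.0031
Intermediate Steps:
(-527 - 2075)/(-3668 + 4318) = -2602/650 = -2602*1/650 = -1301/325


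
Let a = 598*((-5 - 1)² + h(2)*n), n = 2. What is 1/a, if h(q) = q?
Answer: 1/23920 ≈ 4.1806e-5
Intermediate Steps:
a = 23920 (a = 598*((-5 - 1)² + 2*2) = 598*((-6)² + 4) = 598*(36 + 4) = 598*40 = 23920)
1/a = 1/23920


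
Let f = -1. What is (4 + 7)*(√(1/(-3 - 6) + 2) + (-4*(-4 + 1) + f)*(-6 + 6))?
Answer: 11*√17/3 ≈ 15.118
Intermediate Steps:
(4 + 7)*(√(1/(-3 - 6) + 2) + (-4*(-4 + 1) + f)*(-6 + 6)) = (4 + 7)*(√(1/(-3 - 6) + 2) + (-4*(-4 + 1) - 1)*(-6 + 6)) = 11*(√(1/(-9) + 2) + (-4*(-3) - 1)*0) = 11*(√(-⅑ + 2) + (12 - 1)*0) = 11*(√(17/9) + 11*0) = 11*(√17/3 + 0) = 11*(√17/3) = 11*√17/3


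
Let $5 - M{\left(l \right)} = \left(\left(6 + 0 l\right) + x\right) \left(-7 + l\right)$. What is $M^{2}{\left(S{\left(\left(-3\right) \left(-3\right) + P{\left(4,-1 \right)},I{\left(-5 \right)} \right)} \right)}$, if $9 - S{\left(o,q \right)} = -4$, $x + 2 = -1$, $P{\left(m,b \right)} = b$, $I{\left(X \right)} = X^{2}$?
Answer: $169$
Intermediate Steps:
$x = -3$ ($x = -2 - 1 = -3$)
$S{\left(o,q \right)} = 13$ ($S{\left(o,q \right)} = 9 - -4 = 9 + 4 = 13$)
$M{\left(l \right)} = 26 - 3 l$ ($M{\left(l \right)} = 5 - \left(\left(6 + 0 l\right) - 3\right) \left(-7 + l\right) = 5 - \left(\left(6 + 0\right) - 3\right) \left(-7 + l\right) = 5 - \left(6 - 3\right) \left(-7 + l\right) = 5 - 3 \left(-7 + l\right) = 5 - \left(-21 + 3 l\right) = 26 - 3 l$)
$M^{2}{\left(S{\left(\left(-3\right) \left(-3\right) + P{\left(4,-1 \right)},I{\left(-5 \right)} \right)} \right)} = \left(26 - 39\right)^{2} = \left(-13\right)^{2} = 169$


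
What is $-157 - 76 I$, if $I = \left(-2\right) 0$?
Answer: $-157$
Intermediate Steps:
$I = 0$
$-157 - 76 I = -157 - 0 = -157 + 0 = -157$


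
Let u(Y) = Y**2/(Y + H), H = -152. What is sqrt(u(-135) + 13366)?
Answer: sqrt(1095713479)/287 ≈ 115.34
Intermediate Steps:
u(Y) = Y**2/(-152 + Y) (u(Y) = Y**2/(Y - 152) = Y**2/(-152 + Y))
sqrt(u(-135) + 13366) = sqrt((-135)**2/(-152 - 135) + 13366) = sqrt(18225/(-287) + 13366) = sqrt(18225*(-1/287) + 13366) = sqrt(-18225/287 + 13366) = sqrt(3817817/287) = sqrt(1095713479)/287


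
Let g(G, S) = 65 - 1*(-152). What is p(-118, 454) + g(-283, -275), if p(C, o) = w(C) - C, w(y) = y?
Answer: 217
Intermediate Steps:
g(G, S) = 217 (g(G, S) = 65 + 152 = 217)
p(C, o) = 0 (p(C, o) = C - C = 0)
p(-118, 454) + g(-283, -275) = 0 + 217 = 217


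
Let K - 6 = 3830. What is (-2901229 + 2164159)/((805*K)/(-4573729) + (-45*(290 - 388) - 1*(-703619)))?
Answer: -1123719478010/1079443227387 ≈ -1.0410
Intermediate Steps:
K = 3836 (K = 6 + 3830 = 3836)
(-2901229 + 2164159)/((805*K)/(-4573729) + (-45*(290 - 388) - 1*(-703619))) = (-2901229 + 2164159)/((805*3836)/(-4573729) + (-45*(290 - 388) - 1*(-703619))) = -737070/(3087980*(-1/4573729) + (-45*(-98) + 703619)) = -737070/(-3087980/4573729 + (4410 + 703619)) = -737070/(-3087980/4573729 + 708029) = -737070/3238329682161/4573729 = -737070*4573729/3238329682161 = -1123719478010/1079443227387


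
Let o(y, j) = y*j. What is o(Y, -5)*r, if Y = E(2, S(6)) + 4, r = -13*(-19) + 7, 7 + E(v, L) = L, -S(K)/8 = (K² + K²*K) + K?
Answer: 2625090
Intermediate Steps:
S(K) = -8*K - 8*K² - 8*K³ (S(K) = -8*((K² + K²*K) + K) = -8*((K² + K³) + K) = -8*(K + K² + K³) = -8*K - 8*K² - 8*K³)
E(v, L) = -7 + L
r = 254 (r = 247 + 7 = 254)
Y = -2067 (Y = (-7 - 8*6*(1 + 6 + 6²)) + 4 = (-7 - 8*6*(1 + 6 + 36)) + 4 = (-7 - 8*6*43) + 4 = (-7 - 2064) + 4 = -2071 + 4 = -2067)
o(y, j) = j*y
o(Y, -5)*r = -5*(-2067)*254 = 10335*254 = 2625090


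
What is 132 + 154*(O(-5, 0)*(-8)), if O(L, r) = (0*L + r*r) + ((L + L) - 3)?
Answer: 16148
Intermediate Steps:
O(L, r) = -3 + r² + 2*L (O(L, r) = (0 + r²) + (2*L - 3) = r² + (-3 + 2*L) = -3 + r² + 2*L)
132 + 154*(O(-5, 0)*(-8)) = 132 + 154*((-3 + 0² + 2*(-5))*(-8)) = 132 + 154*((-3 + 0 - 10)*(-8)) = 132 + 154*(-13*(-8)) = 132 + 154*104 = 132 + 16016 = 16148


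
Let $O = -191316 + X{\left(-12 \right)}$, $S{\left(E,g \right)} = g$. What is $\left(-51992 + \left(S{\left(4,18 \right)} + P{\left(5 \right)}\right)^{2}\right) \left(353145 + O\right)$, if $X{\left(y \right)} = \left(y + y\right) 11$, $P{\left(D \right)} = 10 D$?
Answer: $-7653010920$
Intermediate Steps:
$X{\left(y \right)} = 22 y$ ($X{\left(y \right)} = 2 y 11 = 22 y$)
$O = -191580$ ($O = -191316 + 22 \left(-12\right) = -191316 - 264 = -191580$)
$\left(-51992 + \left(S{\left(4,18 \right)} + P{\left(5 \right)}\right)^{2}\right) \left(353145 + O\right) = \left(-51992 + \left(18 + 10 \cdot 5\right)^{2}\right) \left(353145 - 191580\right) = \left(-51992 + \left(18 + 50\right)^{2}\right) 161565 = \left(-51992 + 68^{2}\right) 161565 = \left(-51992 + 4624\right) 161565 = \left(-47368\right) 161565 = -7653010920$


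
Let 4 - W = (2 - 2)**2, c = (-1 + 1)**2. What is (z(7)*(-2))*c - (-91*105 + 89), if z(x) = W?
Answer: 9466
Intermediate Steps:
c = 0 (c = 0**2 = 0)
W = 4 (W = 4 - (2 - 2)**2 = 4 - 1*0**2 = 4 - 1*0 = 4 + 0 = 4)
z(x) = 4
(z(7)*(-2))*c - (-91*105 + 89) = (4*(-2))*0 - (-91*105 + 89) = -8*0 - (-9555 + 89) = 0 - 1*(-9466) = 0 + 9466 = 9466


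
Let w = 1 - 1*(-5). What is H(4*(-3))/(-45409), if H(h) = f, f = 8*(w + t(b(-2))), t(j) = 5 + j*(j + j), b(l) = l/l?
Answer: -8/3493 ≈ -0.0022903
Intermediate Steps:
w = 6 (w = 1 + 5 = 6)
b(l) = 1
t(j) = 5 + 2*j² (t(j) = 5 + j*(2*j) = 5 + 2*j²)
f = 104 (f = 8*(6 + (5 + 2*1²)) = 8*(6 + (5 + 2*1)) = 8*(6 + (5 + 2)) = 8*(6 + 7) = 8*13 = 104)
H(h) = 104
H(4*(-3))/(-45409) = 104/(-45409) = 104*(-1/45409) = -8/3493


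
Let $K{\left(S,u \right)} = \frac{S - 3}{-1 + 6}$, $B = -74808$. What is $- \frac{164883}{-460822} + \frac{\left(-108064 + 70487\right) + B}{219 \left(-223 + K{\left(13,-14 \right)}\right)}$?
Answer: $\frac{4597665599}{1715640306} \approx 2.6799$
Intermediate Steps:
$K{\left(S,u \right)} = - \frac{3}{5} + \frac{S}{5}$ ($K{\left(S,u \right)} = \frac{-3 + S}{5} = \left(-3 + S\right) \frac{1}{5} = - \frac{3}{5} + \frac{S}{5}$)
$- \frac{164883}{-460822} + \frac{\left(-108064 + 70487\right) + B}{219 \left(-223 + K{\left(13,-14 \right)}\right)} = - \frac{164883}{-460822} + \frac{\left(-108064 + 70487\right) - 74808}{219 \left(-223 + \left(- \frac{3}{5} + \frac{1}{5} \cdot 13\right)\right)} = \left(-164883\right) \left(- \frac{1}{460822}\right) + \frac{-37577 - 74808}{219 \left(-223 + \left(- \frac{3}{5} + \frac{13}{5}\right)\right)} = \frac{164883}{460822} - \frac{112385}{219 \left(-223 + 2\right)} = \frac{164883}{460822} - \frac{112385}{219 \left(-221\right)} = \frac{164883}{460822} - \frac{112385}{-48399} = \frac{164883}{460822} - - \frac{8645}{3723} = \frac{164883}{460822} + \frac{8645}{3723} = \frac{4597665599}{1715640306}$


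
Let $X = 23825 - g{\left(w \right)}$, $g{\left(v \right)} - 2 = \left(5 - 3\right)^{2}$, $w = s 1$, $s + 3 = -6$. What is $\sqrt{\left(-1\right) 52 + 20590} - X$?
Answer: $-23819 + 3 \sqrt{2282} \approx -23676.0$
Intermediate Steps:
$s = -9$ ($s = -3 - 6 = -9$)
$w = -9$ ($w = \left(-9\right) 1 = -9$)
$g{\left(v \right)} = 6$ ($g{\left(v \right)} = 2 + \left(5 - 3\right)^{2} = 2 + 2^{2} = 2 + 4 = 6$)
$X = 23819$ ($X = 23825 - 6 = 23819$)
$\sqrt{\left(-1\right) 52 + 20590} - X = \sqrt{\left(-1\right) 52 + 20590} - 23819 = \sqrt{-52 + 20590} - 23819 = \sqrt{20538} - 23819 = 3 \sqrt{2282} - 23819 = -23819 + 3 \sqrt{2282}$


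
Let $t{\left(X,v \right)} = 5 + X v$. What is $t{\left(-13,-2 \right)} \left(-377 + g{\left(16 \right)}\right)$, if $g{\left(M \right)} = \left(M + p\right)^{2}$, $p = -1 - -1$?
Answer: $-3751$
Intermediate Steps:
$p = 0$ ($p = -1 + 1 = 0$)
$g{\left(M \right)} = M^{2}$ ($g{\left(M \right)} = \left(M + 0\right)^{2} = M^{2}$)
$t{\left(-13,-2 \right)} \left(-377 + g{\left(16 \right)}\right) = \left(5 - -26\right) \left(-377 + 16^{2}\right) = \left(5 + 26\right) \left(-377 + 256\right) = 31 \left(-121\right) = -3751$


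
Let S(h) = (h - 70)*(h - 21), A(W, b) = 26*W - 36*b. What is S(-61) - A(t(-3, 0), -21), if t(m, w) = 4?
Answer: 9882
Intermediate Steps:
A(W, b) = -36*b + 26*W
S(h) = (-70 + h)*(-21 + h)
S(-61) - A(t(-3, 0), -21) = (1470 + (-61)**2 - 91*(-61)) - (-36*(-21) + 26*4) = (1470 + 3721 + 5551) - (756 + 104) = 10742 - 1*860 = 10742 - 860 = 9882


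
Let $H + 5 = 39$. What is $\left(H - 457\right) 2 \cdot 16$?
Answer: $-13536$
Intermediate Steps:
$H = 34$ ($H = -5 + 39 = 34$)
$\left(H - 457\right) 2 \cdot 16 = \left(34 - 457\right) 2 \cdot 16 = \left(-423\right) 32 = -13536$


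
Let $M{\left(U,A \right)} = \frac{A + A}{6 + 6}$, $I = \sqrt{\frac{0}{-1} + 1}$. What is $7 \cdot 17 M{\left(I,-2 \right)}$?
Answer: $- \frac{119}{3} \approx -39.667$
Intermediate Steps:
$I = 1$ ($I = \sqrt{0 \left(-1\right) + 1} = \sqrt{0 + 1} = \sqrt{1} = 1$)
$M{\left(U,A \right)} = \frac{A}{6}$ ($M{\left(U,A \right)} = \frac{2 A}{12} = 2 A \frac{1}{12} = \frac{A}{6}$)
$7 \cdot 17 M{\left(I,-2 \right)} = 7 \cdot 17 \cdot \frac{1}{6} \left(-2\right) = 119 \left(- \frac{1}{3}\right) = - \frac{119}{3}$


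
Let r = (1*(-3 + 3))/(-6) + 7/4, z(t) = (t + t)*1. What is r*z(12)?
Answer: 42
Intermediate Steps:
z(t) = 2*t (z(t) = (2*t)*1 = 2*t)
r = 7/4 (r = (1*0)*(-⅙) + 7*(¼) = 0*(-⅙) + 7/4 = 0 + 7/4 = 7/4 ≈ 1.7500)
r*z(12) = 7*(2*12)/4 = (7/4)*24 = 42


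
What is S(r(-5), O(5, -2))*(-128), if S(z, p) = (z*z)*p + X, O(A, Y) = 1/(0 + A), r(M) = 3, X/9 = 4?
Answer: -24192/5 ≈ -4838.4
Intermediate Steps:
X = 36 (X = 9*4 = 36)
O(A, Y) = 1/A
S(z, p) = 36 + p*z² (S(z, p) = (z*z)*p + 36 = z²*p + 36 = p*z² + 36 = 36 + p*z²)
S(r(-5), O(5, -2))*(-128) = (36 + 3²/5)*(-128) = (36 + (⅕)*9)*(-128) = (36 + 9/5)*(-128) = (189/5)*(-128) = -24192/5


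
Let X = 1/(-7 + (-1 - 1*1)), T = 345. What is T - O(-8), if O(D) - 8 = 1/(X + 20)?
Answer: 60314/179 ≈ 336.95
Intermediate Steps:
X = -⅑ (X = 1/(-7 + (-1 - 1)) = 1/(-7 - 2) = 1/(-9) = -⅑ ≈ -0.11111)
O(D) = 1441/179 (O(D) = 8 + 1/(-⅑ + 20) = 8 + 1/(179/9) = 8 + 9/179 = 1441/179)
T - O(-8) = 345 - 1*1441/179 = 345 - 1441/179 = 60314/179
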